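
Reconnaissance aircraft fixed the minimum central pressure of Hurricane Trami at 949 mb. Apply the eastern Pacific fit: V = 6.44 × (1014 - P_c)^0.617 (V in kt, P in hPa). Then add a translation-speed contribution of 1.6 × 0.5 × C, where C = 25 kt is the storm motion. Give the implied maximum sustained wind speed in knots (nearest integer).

ΔP = 1014 − 949 = 65 mb.
65^0.617 ≈ 13.139.
V ≈ 6.44 × 13.139 ≈ 84.6 kt.
Translation term: 1.6 × 0.5 × 25 = 20 kt.
Corrected V ≈ 104.6 kt → 105 kt.

105 kt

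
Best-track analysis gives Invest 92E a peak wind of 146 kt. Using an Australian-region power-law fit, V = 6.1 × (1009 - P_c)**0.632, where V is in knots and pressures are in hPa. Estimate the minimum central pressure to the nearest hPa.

ΔP = (V / 6.1)^(1/0.632) = (146/6.1)^1.582.
146/6.1 = 23.934; 23.934^1.582 ≈ 152.05 hPa.
P_c = 1009 − 152.05 = 856.95 ≈ 857 hPa.

857 hPa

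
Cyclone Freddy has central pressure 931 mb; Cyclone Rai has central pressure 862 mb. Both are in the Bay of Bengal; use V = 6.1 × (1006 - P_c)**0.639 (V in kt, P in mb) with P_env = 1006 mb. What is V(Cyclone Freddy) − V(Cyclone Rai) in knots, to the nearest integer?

Cyclone Freddy: ΔP = 75; V ≈ 6.1 × 75^0.639 ≈ 96.27 kt.
Cyclone Rai: ΔP = 144; V ≈ 6.1 × 144^0.639 ≈ 146.06 kt.
Difference ≈ 96.27 − 146.06 = -49.79 → -50 kt.

-50 kt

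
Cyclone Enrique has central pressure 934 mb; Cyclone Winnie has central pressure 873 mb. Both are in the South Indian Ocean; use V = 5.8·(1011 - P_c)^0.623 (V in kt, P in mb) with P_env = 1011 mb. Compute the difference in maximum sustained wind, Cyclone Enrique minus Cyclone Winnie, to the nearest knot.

-38 kt

Cyclone Enrique: ΔP = 77; V ≈ 5.8 × 77^0.623 ≈ 86.84 kt.
Cyclone Winnie: ΔP = 138; V ≈ 5.8 × 138^0.623 ≈ 124.90 kt.
Difference ≈ 86.84 − 124.90 = -38.06 → -38 kt.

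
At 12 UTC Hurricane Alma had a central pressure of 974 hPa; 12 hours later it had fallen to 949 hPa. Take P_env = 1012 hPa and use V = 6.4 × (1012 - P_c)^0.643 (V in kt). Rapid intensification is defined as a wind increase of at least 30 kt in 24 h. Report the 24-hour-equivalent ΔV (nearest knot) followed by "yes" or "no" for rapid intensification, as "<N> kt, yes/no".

51 kt, yes

V₁: ΔP = 38, V ≈ 6.4 × 38^0.643 ≈ 66.37 kt.
V₂: ΔP = 63, V ≈ 6.4 × 63^0.643 ≈ 91.87 kt.
ΔV over 12 h = 25.50 kt → 24 h equivalent = 25.50 × 24/12 ≈ 51.00 kt.
51 kt ≥ 30 kt ⇒ rapid intensification.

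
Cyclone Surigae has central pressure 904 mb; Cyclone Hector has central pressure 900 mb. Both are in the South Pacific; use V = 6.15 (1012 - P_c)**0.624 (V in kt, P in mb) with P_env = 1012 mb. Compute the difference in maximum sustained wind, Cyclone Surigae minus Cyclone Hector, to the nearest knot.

Cyclone Surigae: ΔP = 108; V ≈ 6.15 × 108^0.624 ≈ 114.22 kt.
Cyclone Hector: ΔP = 112; V ≈ 6.15 × 112^0.624 ≈ 116.84 kt.
Difference ≈ 114.22 − 116.84 = -2.62 → -3 kt.

-3 kt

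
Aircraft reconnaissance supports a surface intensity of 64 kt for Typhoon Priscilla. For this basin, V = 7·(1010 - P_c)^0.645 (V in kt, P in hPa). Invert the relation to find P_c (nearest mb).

979 mb

ΔP = (V / 7)^(1/0.645) = (64/7)^1.550.
64/7 = 9.143; 9.143^1.550 ≈ 30.91 mb.
P_c = 1010 − 30.91 = 979.09 ≈ 979 mb.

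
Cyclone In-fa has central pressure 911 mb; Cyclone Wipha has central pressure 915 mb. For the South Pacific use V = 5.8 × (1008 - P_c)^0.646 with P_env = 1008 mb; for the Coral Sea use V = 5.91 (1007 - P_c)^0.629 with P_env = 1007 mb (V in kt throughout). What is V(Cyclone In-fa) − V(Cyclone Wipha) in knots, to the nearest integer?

Cyclone In-fa: ΔP = 97; V ≈ 5.8 × 97^0.646 ≈ 111.40 kt.
Cyclone Wipha: ΔP = 92; V ≈ 5.91 × 92^0.629 ≈ 101.58 kt.
Difference ≈ 111.40 − 101.58 = 9.82 → 10 kt.

10 kt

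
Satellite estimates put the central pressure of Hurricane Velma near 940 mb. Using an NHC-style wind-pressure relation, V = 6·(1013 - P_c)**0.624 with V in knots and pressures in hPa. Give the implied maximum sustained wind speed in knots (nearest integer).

ΔP = 1013 − 940 = 73 mb.
73^0.624 ≈ 14.545.
V ≈ 6 × 14.545 ≈ 87.3 kt.

87 kt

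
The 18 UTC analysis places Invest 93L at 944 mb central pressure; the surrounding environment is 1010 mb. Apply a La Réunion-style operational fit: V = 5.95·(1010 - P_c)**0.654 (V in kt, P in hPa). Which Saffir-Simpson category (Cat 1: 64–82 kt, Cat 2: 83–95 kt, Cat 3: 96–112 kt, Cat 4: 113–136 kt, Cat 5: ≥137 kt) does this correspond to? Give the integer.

ΔP = 1010 − 944 = 66 mb.
V ≈ 5.95 × 66^0.654 = 5.95 × 15.49 ≈ 92 kt.
92 kt falls in the Category 2 band.

2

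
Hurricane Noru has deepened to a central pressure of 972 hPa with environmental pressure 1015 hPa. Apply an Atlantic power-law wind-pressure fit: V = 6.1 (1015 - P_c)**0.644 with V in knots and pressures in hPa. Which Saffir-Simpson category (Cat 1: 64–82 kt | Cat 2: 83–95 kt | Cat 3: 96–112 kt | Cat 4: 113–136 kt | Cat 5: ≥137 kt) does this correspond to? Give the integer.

1

ΔP = 1015 − 972 = 43 hPa.
V ≈ 6.1 × 43^0.644 = 6.1 × 11.27 ≈ 69 kt.
69 kt falls in the Category 1 band.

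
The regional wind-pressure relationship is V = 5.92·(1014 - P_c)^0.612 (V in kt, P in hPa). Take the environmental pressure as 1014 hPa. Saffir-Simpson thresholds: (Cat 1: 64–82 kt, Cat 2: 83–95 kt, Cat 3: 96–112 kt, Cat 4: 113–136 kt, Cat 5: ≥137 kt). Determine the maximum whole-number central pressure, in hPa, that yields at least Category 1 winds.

965 hPa

Category 1 begins at V = 64 kt.
Required ΔP = (64/5.92)^(1/0.612) = 10.811^1.634 ≈ 48.90 hPa.
P_c ≤ 1014 − 48.90 = 965.10, so the highest integer P_c is 965 hPa.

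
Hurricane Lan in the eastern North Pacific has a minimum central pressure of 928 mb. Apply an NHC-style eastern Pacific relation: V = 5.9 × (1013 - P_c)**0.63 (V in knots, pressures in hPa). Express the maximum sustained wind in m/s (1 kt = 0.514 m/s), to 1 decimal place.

49.8 m/s

ΔP = 1013 − 928 = 85 mb.
V ≈ 5.9 × 85^0.63 = 5.9 × 16.426 ≈ 96.914 kt.
96.914 × 0.514 ≈ 49.81 m/s → 49.8 m/s.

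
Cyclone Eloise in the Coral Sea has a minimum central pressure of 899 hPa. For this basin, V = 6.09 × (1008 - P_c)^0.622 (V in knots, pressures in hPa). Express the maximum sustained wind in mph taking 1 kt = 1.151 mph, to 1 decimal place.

129.7 mph

ΔP = 1008 − 899 = 109 hPa.
V ≈ 6.09 × 109^0.622 = 6.09 × 18.505 ≈ 112.693 kt.
112.693 × 1.151 ≈ 129.71 mph → 129.7 mph.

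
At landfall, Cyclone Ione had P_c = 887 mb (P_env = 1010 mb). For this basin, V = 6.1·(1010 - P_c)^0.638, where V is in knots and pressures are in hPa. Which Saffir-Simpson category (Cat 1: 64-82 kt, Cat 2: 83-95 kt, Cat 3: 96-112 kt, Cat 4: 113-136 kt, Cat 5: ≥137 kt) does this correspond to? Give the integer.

ΔP = 1010 − 887 = 123 mb.
V ≈ 6.1 × 123^0.638 = 6.1 × 21.55 ≈ 131 kt.
131 kt falls in the Category 4 band.

4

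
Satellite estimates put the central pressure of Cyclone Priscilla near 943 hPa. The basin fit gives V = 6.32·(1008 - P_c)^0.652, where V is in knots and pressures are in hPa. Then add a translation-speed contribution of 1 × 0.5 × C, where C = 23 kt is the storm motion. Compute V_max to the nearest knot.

108 kt

ΔP = 1008 − 943 = 65 hPa.
65^0.652 ≈ 15.206.
V ≈ 6.32 × 15.206 ≈ 96.1 kt.
Translation term: 1 × 0.5 × 23 = 11.5 kt.
Corrected V ≈ 107.6 kt → 108 kt.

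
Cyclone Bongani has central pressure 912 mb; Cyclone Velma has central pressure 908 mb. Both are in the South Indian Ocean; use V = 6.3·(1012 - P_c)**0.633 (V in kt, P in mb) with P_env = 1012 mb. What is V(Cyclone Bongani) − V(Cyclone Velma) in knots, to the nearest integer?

-3 kt

Cyclone Bongani: ΔP = 100; V ≈ 6.3 × 100^0.633 ≈ 116.24 kt.
Cyclone Velma: ΔP = 104; V ≈ 6.3 × 104^0.633 ≈ 119.16 kt.
Difference ≈ 116.24 − 119.16 = -2.92 → -3 kt.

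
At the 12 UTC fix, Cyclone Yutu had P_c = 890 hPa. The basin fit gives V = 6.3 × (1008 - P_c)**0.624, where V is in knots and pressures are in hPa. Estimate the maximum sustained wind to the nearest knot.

ΔP = 1008 − 890 = 118 hPa.
118^0.624 ≈ 19.627.
V ≈ 6.3 × 19.627 ≈ 123.7 kt.

124 kt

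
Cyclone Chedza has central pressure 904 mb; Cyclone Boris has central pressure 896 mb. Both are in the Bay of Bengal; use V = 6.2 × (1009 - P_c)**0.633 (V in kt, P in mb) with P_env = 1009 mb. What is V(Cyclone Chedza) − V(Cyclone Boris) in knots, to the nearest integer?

Cyclone Chedza: ΔP = 105; V ≈ 6.2 × 105^0.633 ≈ 117.98 kt.
Cyclone Boris: ΔP = 113; V ≈ 6.2 × 113^0.633 ≈ 123.59 kt.
Difference ≈ 117.98 − 123.59 = -5.61 → -6 kt.

-6 kt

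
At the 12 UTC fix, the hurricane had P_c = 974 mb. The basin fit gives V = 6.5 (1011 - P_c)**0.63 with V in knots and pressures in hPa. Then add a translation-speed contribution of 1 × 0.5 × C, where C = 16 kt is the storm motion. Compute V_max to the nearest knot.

71 kt

ΔP = 1011 − 974 = 37 mb.
37^0.63 ≈ 9.727.
V ≈ 6.5 × 9.727 ≈ 63.2 kt.
Translation term: 1 × 0.5 × 16 = 8 kt.
Corrected V ≈ 71.2 kt → 71 kt.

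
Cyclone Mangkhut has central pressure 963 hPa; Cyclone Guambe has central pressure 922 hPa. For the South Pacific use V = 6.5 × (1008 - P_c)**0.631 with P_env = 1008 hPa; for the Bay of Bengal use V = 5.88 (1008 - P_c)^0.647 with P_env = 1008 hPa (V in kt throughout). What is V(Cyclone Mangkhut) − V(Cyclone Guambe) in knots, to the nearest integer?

-33 kt

Cyclone Mangkhut: ΔP = 45; V ≈ 6.5 × 45^0.631 ≈ 71.79 kt.
Cyclone Guambe: ΔP = 86; V ≈ 5.88 × 86^0.647 ≈ 104.95 kt.
Difference ≈ 71.79 − 104.95 = -33.16 → -33 kt.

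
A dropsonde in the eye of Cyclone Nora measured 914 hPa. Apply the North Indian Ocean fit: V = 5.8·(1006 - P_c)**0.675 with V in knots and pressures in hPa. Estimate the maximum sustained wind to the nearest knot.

123 kt

ΔP = 1006 − 914 = 92 hPa.
92^0.675 ≈ 21.162.
V ≈ 5.8 × 21.162 ≈ 122.7 kt.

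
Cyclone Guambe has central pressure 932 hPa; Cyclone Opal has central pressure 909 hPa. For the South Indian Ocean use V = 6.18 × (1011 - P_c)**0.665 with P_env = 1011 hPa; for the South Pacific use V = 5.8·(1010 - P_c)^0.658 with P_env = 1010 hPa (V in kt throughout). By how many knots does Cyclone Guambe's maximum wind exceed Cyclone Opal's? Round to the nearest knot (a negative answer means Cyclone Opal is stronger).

Cyclone Guambe: ΔP = 79; V ≈ 6.18 × 79^0.665 ≈ 112.96 kt.
Cyclone Opal: ΔP = 101; V ≈ 5.8 × 101^0.658 ≈ 120.86 kt.
Difference ≈ 112.96 − 120.86 = -7.90 → -8 kt.

-8 kt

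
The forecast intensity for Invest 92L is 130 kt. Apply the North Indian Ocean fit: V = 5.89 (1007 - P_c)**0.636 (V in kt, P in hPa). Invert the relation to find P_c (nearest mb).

ΔP = (V / 5.89)^(1/0.636) = (130/5.89)^1.572.
130/5.89 = 22.071; 22.071^1.572 ≈ 129.70 mb.
P_c = 1007 − 129.70 = 877.30 ≈ 877 mb.

877 mb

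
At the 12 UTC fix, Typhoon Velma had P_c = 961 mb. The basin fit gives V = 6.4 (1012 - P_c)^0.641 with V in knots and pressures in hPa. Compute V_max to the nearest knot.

80 kt

ΔP = 1012 − 961 = 51 mb.
51^0.641 ≈ 12.432.
V ≈ 6.4 × 12.432 ≈ 79.6 kt.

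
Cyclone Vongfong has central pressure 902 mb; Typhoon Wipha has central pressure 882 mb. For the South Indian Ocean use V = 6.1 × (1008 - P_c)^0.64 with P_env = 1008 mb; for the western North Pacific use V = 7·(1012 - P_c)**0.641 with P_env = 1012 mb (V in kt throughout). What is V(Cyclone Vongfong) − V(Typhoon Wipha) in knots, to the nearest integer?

Cyclone Vongfong: ΔP = 106; V ≈ 6.1 × 106^0.64 ≈ 120.65 kt.
Typhoon Wipha: ΔP = 130; V ≈ 7 × 130^0.641 ≈ 158.54 kt.
Difference ≈ 120.65 − 158.54 = -37.89 → -38 kt.

-38 kt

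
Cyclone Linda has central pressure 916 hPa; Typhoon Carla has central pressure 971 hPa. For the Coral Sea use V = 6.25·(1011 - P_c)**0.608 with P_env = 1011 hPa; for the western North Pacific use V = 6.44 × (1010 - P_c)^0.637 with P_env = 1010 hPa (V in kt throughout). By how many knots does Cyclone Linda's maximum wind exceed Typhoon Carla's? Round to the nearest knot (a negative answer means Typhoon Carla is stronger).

33 kt

Cyclone Linda: ΔP = 95; V ≈ 6.25 × 95^0.608 ≈ 99.62 kt.
Typhoon Carla: ΔP = 39; V ≈ 6.44 × 39^0.637 ≈ 66.43 kt.
Difference ≈ 99.62 − 66.43 = 33.19 → 33 kt.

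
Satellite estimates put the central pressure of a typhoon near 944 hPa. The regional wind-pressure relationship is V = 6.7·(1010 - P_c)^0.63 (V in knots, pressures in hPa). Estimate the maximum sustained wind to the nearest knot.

ΔP = 1010 − 944 = 66 hPa.
66^0.63 ≈ 14.006.
V ≈ 6.7 × 14.006 ≈ 93.8 kt.

94 kt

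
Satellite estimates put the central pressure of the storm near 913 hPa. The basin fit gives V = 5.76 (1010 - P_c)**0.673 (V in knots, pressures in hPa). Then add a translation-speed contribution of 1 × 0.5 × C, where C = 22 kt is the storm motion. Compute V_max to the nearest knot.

ΔP = 1010 − 913 = 97 hPa.
97^0.673 ≈ 21.732.
V ≈ 5.76 × 21.732 ≈ 125.2 kt.
Translation term: 1 × 0.5 × 22 = 11 kt.
Corrected V ≈ 136.2 kt → 136 kt.

136 kt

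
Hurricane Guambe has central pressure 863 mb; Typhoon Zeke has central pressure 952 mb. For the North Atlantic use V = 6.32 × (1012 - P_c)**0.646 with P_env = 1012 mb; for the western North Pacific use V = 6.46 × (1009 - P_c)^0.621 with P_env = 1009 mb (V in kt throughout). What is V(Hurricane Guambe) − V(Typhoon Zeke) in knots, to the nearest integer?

81 kt

Hurricane Guambe: ΔP = 149; V ≈ 6.32 × 149^0.646 ≈ 160.18 kt.
Typhoon Zeke: ΔP = 57; V ≈ 6.46 × 57^0.621 ≈ 79.55 kt.
Difference ≈ 160.18 − 79.55 = 80.63 → 81 kt.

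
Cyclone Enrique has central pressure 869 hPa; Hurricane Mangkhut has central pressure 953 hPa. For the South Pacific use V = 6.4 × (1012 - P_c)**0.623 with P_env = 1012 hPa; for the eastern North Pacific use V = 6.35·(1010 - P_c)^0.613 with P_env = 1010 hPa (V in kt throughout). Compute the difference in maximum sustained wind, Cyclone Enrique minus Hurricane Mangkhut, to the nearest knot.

Cyclone Enrique: ΔP = 143; V ≈ 6.4 × 143^0.623 ≈ 140.91 kt.
Hurricane Mangkhut: ΔP = 57; V ≈ 6.35 × 57^0.613 ≈ 75.71 kt.
Difference ≈ 140.91 − 75.71 = 65.20 → 65 kt.

65 kt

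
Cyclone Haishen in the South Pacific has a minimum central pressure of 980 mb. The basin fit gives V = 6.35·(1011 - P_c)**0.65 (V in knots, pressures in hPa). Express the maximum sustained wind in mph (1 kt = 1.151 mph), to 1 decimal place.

68.1 mph

ΔP = 1011 − 980 = 31 mb.
V ≈ 6.35 × 31^0.65 = 6.35 × 9.319 ≈ 59.178 kt.
59.178 × 1.151 ≈ 68.11 mph → 68.1 mph.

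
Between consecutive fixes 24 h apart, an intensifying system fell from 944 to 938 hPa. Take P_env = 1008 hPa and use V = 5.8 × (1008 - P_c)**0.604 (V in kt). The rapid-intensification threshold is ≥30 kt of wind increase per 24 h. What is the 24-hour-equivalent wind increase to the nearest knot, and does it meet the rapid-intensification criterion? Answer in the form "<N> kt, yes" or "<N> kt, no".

4 kt, no

V₁: ΔP = 64, V ≈ 5.8 × 64^0.604 ≈ 71.51 kt.
V₂: ΔP = 70, V ≈ 5.8 × 70^0.604 ≈ 75.49 kt.
ΔV over 24 h = 3.98 kt → 24 h equivalent = 3.98 × 24/24 ≈ 3.98 kt.
4 kt < 30 kt ⇒ not rapid intensification.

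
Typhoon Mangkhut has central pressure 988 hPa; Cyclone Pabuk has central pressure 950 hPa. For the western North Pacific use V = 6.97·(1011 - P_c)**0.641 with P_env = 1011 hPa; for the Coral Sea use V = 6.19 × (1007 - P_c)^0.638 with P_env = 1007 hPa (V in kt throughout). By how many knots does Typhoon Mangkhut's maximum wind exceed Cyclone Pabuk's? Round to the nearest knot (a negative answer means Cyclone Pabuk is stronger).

Typhoon Mangkhut: ΔP = 23; V ≈ 6.97 × 23^0.641 ≈ 52.01 kt.
Cyclone Pabuk: ΔP = 57; V ≈ 6.19 × 57^0.638 ≈ 81.65 kt.
Difference ≈ 52.01 − 81.65 = -29.64 → -30 kt.

-30 kt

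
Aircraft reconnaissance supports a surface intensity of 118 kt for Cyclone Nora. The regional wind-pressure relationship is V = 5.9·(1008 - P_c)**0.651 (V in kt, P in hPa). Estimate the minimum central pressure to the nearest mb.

908 mb

ΔP = (V / 5.9)^(1/0.651) = (118/5.9)^1.536.
118/5.9 = 20.000; 20.000^1.536 ≈ 99.66 mb.
P_c = 1008 − 99.66 = 908.34 ≈ 908 mb.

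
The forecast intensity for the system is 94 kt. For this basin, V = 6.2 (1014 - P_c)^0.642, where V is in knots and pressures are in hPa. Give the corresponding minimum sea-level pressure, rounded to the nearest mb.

ΔP = (V / 6.2)^(1/0.642) = (94/6.2)^1.558.
94/6.2 = 15.161; 15.161^1.558 ≈ 69.05 mb.
P_c = 1014 − 69.05 = 944.95 ≈ 945 mb.

945 mb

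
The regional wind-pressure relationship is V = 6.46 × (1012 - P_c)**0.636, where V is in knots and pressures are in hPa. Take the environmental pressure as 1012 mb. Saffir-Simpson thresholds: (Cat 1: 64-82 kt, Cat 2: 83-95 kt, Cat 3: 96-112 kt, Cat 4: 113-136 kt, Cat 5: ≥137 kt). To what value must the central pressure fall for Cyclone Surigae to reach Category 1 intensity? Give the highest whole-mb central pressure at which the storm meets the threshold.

975 mb

Category 1 begins at V = 64 kt.
Required ΔP = (64/6.46)^(1/0.636) = 9.907^1.572 ≈ 36.81 mb.
P_c ≤ 1012 − 36.81 = 975.19, so the highest integer P_c is 975 mb.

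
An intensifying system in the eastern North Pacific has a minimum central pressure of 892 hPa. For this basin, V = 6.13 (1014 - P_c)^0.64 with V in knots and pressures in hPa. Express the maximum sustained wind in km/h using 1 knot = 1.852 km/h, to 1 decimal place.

ΔP = 1014 − 892 = 122 hPa.
V ≈ 6.13 × 122^0.64 = 6.13 × 21.641 ≈ 132.657 kt.
132.657 × 1.852 ≈ 245.68 km/h → 245.7 km/h.

245.7 km/h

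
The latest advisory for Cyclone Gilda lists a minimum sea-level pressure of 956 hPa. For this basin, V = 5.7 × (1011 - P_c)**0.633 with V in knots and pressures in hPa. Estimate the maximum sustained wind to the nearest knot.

72 kt

ΔP = 1011 − 956 = 55 hPa.
55^0.633 ≈ 12.637.
V ≈ 5.7 × 12.637 ≈ 72.0 kt.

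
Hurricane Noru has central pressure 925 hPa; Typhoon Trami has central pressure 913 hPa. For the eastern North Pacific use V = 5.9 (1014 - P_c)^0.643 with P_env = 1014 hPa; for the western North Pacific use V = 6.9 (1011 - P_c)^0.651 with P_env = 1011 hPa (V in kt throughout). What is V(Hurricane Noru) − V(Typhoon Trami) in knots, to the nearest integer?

-31 kt

Hurricane Noru: ΔP = 89; V ≈ 5.9 × 89^0.643 ≈ 105.76 kt.
Typhoon Trami: ΔP = 98; V ≈ 6.9 × 98^0.651 ≈ 136.50 kt.
Difference ≈ 105.76 − 136.50 = -30.74 → -31 kt.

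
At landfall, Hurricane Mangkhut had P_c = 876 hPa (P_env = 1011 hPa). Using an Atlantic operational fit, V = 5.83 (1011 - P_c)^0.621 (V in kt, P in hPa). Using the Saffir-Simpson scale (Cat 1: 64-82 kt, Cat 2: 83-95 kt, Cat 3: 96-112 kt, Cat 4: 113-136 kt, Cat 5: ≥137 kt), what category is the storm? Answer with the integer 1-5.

ΔP = 1011 − 876 = 135 hPa.
V ≈ 5.83 × 135^0.621 = 5.83 × 21.03 ≈ 123 kt.
123 kt falls in the Category 4 band.

4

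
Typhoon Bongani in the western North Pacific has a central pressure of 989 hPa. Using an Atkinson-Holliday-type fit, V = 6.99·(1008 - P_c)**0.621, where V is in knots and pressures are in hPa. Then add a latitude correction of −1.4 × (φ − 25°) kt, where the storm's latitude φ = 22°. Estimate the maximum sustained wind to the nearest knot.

ΔP = 1008 − 989 = 19 hPa.
19^0.621 ≈ 6.225.
V ≈ 6.99 × 6.225 ≈ 43.5 kt.
Latitude correction: −1.4 × (22 − 25) = 4.2 kt.
Corrected V ≈ 47.7 kt → 48 kt.

48 kt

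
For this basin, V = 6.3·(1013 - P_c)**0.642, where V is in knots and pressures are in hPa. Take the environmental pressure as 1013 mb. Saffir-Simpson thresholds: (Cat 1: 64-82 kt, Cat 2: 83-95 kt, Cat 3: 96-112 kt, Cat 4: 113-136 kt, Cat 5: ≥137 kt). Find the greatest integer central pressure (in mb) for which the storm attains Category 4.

Category 4 begins at V = 113 kt.
Required ΔP = (113/6.3)^(1/0.642) = 17.937^1.558 ≈ 89.71 mb.
P_c ≤ 1013 − 89.71 = 923.29, so the highest integer P_c is 923 mb.

923 mb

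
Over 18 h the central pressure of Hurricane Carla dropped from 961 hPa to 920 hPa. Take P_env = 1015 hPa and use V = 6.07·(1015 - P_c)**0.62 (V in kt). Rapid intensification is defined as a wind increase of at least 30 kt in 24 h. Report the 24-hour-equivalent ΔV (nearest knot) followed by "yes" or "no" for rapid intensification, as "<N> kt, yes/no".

V₁: ΔP = 54, V ≈ 6.07 × 54^0.62 ≈ 71.99 kt.
V₂: ΔP = 95, V ≈ 6.07 × 95^0.62 ≈ 102.18 kt.
ΔV over 18 h = 30.19 kt → 24 h equivalent = 30.19 × 24/18 ≈ 40.25 kt.
40 kt ≥ 30 kt ⇒ rapid intensification.

40 kt, yes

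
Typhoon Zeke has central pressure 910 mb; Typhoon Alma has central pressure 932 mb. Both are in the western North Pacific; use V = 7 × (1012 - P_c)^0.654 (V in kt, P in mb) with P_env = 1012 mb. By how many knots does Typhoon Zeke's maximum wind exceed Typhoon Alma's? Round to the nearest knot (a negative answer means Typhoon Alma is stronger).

Typhoon Zeke: ΔP = 102; V ≈ 7 × 102^0.654 ≈ 144.12 kt.
Typhoon Alma: ΔP = 80; V ≈ 7 × 80^0.654 ≈ 122.95 kt.
Difference ≈ 144.12 − 122.95 = 21.17 → 21 kt.

21 kt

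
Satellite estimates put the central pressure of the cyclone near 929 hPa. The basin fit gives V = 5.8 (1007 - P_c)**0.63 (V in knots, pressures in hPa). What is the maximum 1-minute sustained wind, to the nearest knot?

ΔP = 1007 − 929 = 78 hPa.
78^0.63 ≈ 15.560.
V ≈ 5.8 × 15.560 ≈ 90.3 kt.

90 kt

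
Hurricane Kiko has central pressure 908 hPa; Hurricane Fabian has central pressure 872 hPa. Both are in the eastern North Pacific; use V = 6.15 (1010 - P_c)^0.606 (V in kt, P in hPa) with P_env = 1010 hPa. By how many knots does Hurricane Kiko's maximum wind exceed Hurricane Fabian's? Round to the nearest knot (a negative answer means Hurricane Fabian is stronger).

Hurricane Kiko: ΔP = 102; V ≈ 6.15 × 102^0.606 ≈ 101.41 kt.
Hurricane Fabian: ΔP = 138; V ≈ 6.15 × 138^0.606 ≈ 121.80 kt.
Difference ≈ 101.41 − 121.80 = -20.39 → -20 kt.

-20 kt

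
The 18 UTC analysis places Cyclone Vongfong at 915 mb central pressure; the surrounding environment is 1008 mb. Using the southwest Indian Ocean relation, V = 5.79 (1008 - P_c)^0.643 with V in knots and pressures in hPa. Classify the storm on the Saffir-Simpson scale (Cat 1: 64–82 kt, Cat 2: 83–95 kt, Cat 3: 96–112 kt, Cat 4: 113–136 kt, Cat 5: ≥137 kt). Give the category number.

ΔP = 1008 − 915 = 93 mb.
V ≈ 5.79 × 93^0.643 = 5.79 × 18.44 ≈ 107 kt.
107 kt falls in the Category 3 band.

3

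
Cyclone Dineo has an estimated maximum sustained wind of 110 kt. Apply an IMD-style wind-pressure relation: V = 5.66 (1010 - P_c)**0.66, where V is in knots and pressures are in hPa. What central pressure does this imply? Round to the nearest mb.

920 mb

ΔP = (V / 5.66)^(1/0.66) = (110/5.66)^1.515.
110/5.66 = 19.435; 19.435^1.515 ≈ 89.62 mb.
P_c = 1010 − 89.62 = 920.38 ≈ 920 mb.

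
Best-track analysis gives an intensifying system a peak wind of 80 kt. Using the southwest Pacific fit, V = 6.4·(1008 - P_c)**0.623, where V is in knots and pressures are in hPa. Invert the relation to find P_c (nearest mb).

950 mb

ΔP = (V / 6.4)^(1/0.623) = (80/6.4)^1.605.
80/6.4 = 12.500; 12.500^1.605 ≈ 57.64 mb.
P_c = 1008 − 57.64 = 950.36 ≈ 950 mb.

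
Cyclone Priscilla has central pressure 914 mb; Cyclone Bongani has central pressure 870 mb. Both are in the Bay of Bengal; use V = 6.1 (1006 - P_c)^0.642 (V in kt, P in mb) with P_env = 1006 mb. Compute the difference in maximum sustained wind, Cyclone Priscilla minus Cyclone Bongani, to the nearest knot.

Cyclone Priscilla: ΔP = 92; V ≈ 6.1 × 92^0.642 ≈ 111.19 kt.
Cyclone Bongani: ΔP = 136; V ≈ 6.1 × 136^0.642 ≈ 142.91 kt.
Difference ≈ 111.19 − 142.91 = -31.72 → -32 kt.

-32 kt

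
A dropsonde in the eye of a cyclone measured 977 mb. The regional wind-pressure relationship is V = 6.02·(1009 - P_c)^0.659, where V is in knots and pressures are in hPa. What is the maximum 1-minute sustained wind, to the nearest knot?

ΔP = 1009 − 977 = 32 mb.
32^0.659 ≈ 9.815.
V ≈ 6.02 × 9.815 ≈ 59.1 kt.

59 kt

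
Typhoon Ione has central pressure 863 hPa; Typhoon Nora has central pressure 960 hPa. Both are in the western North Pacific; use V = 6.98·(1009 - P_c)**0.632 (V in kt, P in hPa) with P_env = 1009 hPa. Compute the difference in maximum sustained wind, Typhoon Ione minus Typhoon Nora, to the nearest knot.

Typhoon Ione: ΔP = 146; V ≈ 6.98 × 146^0.632 ≈ 162.83 kt.
Typhoon Nora: ΔP = 49; V ≈ 6.98 × 49^0.632 ≈ 81.67 kt.
Difference ≈ 162.83 − 81.67 = 81.16 → 81 kt.

81 kt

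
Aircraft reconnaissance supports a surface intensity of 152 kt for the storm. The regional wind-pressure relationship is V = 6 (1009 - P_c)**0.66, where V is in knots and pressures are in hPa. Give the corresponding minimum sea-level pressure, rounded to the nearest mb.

ΔP = (V / 6)^(1/0.66) = (152/6)^1.515.
152/6 = 25.333; 25.333^1.515 ≈ 133.91 mb.
P_c = 1009 − 133.91 = 875.09 ≈ 875 mb.

875 mb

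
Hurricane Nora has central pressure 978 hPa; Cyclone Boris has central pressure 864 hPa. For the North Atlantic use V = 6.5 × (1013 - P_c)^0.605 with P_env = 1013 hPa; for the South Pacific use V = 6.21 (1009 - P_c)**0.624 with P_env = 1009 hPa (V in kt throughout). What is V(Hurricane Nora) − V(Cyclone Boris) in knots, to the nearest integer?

-83 kt

Hurricane Nora: ΔP = 35; V ≈ 6.5 × 35^0.605 ≈ 55.86 kt.
Cyclone Boris: ΔP = 145; V ≈ 6.21 × 145^0.624 ≈ 138.61 kt.
Difference ≈ 55.86 − 138.61 = -82.75 → -83 kt.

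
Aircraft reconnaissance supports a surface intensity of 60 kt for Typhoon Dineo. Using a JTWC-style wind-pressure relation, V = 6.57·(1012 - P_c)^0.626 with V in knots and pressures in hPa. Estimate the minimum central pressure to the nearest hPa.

978 hPa

ΔP = (V / 6.57)^(1/0.626) = (60/6.57)^1.597.
60/6.57 = 9.132; 9.132^1.597 ≈ 34.24 hPa.
P_c = 1012 − 34.24 = 977.76 ≈ 978 hPa.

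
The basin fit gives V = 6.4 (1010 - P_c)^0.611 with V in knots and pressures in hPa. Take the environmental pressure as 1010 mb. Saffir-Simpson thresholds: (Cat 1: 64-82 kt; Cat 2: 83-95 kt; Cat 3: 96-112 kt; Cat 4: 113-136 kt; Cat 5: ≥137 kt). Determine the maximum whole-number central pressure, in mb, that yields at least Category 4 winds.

900 mb

Category 4 begins at V = 113 kt.
Required ΔP = (113/6.4)^(1/0.611) = 17.656^1.637 ≈ 109.84 mb.
P_c ≤ 1010 − 109.84 = 900.16, so the highest integer P_c is 900 mb.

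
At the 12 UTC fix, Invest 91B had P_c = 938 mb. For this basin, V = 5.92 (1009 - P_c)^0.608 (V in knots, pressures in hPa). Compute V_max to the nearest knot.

79 kt

ΔP = 1009 − 938 = 71 mb.
71^0.608 ≈ 13.353.
V ≈ 5.92 × 13.353 ≈ 79.0 kt.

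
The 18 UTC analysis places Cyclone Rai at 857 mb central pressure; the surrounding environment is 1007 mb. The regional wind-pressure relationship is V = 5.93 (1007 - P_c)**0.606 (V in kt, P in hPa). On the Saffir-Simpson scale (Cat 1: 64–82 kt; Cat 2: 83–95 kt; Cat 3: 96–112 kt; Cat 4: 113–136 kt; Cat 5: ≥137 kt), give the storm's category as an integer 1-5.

ΔP = 1007 − 857 = 150 mb.
V ≈ 5.93 × 150^0.606 = 5.93 × 20.83 ≈ 124 kt.
124 kt falls in the Category 4 band.

4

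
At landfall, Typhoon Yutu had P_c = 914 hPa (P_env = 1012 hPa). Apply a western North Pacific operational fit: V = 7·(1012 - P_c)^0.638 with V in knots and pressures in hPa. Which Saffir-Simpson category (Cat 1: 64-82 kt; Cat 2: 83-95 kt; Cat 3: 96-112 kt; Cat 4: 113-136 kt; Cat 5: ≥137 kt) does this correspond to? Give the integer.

ΔP = 1012 − 914 = 98 hPa.
V ≈ 7 × 98^0.638 = 7 × 18.64 ≈ 130 kt.
130 kt falls in the Category 4 band.

4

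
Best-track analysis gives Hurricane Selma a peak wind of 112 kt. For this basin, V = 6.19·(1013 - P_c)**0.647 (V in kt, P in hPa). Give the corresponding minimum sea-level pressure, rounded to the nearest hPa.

925 hPa

ΔP = (V / 6.19)^(1/0.647) = (112/6.19)^1.546.
112/6.19 = 18.094; 18.094^1.546 ≈ 87.83 hPa.
P_c = 1013 − 87.83 = 925.17 ≈ 925 hPa.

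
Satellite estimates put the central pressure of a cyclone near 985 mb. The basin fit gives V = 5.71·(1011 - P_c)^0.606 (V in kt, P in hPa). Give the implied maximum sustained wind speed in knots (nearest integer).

ΔP = 1011 − 985 = 26 mb.
26^0.606 ≈ 7.202.
V ≈ 5.71 × 7.202 ≈ 41.1 kt.

41 kt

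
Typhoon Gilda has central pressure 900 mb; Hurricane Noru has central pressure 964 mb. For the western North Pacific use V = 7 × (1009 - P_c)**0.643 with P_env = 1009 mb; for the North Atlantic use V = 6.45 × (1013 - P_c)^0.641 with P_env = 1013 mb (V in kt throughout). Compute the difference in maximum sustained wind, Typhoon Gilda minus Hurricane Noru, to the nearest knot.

65 kt

Typhoon Gilda: ΔP = 109; V ≈ 7 × 109^0.643 ≈ 142.94 kt.
Hurricane Noru: ΔP = 49; V ≈ 6.45 × 49^0.641 ≈ 78.16 kt.
Difference ≈ 142.94 − 78.16 = 64.78 → 65 kt.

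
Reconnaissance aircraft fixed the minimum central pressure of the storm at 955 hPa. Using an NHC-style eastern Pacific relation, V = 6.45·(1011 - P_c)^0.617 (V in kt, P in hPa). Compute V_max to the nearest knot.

77 kt

ΔP = 1011 − 955 = 56 hPa.
56^0.617 ≈ 11.985.
V ≈ 6.45 × 11.985 ≈ 77.3 kt.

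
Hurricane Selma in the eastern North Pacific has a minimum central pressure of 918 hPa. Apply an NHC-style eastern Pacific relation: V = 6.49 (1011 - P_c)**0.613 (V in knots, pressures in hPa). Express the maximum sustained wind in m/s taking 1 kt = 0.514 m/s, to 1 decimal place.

ΔP = 1011 − 918 = 93 hPa.
V ≈ 6.49 × 93^0.613 = 6.49 × 16.095 ≈ 104.454 kt.
104.454 × 0.514 ≈ 53.69 m/s → 53.7 m/s.

53.7 m/s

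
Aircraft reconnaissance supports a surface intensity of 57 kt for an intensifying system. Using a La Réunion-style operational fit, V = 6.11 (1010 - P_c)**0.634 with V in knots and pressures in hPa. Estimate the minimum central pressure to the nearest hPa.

ΔP = (V / 6.11)^(1/0.634) = (57/6.11)^1.577.
57/6.11 = 9.329; 9.329^1.577 ≈ 33.86 hPa.
P_c = 1010 − 33.86 = 976.14 ≈ 976 hPa.

976 hPa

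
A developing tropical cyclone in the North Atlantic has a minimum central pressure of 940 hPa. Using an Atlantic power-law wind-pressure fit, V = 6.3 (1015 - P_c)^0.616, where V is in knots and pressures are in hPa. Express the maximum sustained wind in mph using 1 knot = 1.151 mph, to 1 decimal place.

ΔP = 1015 − 940 = 75 hPa.
V ≈ 6.3 × 75^0.616 = 6.3 × 14.290 ≈ 90.028 kt.
90.028 × 1.151 ≈ 103.62 mph → 103.6 mph.

103.6 mph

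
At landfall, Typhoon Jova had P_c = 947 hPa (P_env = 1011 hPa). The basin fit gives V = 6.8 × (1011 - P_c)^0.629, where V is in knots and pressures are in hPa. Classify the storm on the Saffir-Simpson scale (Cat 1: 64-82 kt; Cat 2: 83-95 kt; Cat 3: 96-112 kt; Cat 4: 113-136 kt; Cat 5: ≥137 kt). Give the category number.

2

ΔP = 1011 − 947 = 64 hPa.
V ≈ 6.8 × 64^0.629 = 6.8 × 13.68 ≈ 93 kt.
93 kt falls in the Category 2 band.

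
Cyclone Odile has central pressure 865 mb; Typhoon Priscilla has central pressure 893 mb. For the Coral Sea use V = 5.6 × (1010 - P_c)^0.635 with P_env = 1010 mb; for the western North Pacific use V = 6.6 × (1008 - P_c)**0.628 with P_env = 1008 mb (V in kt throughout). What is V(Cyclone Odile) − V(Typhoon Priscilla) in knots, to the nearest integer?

2 kt

Cyclone Odile: ΔP = 145; V ≈ 5.6 × 145^0.635 ≈ 132.03 kt.
Typhoon Priscilla: ΔP = 115; V ≈ 6.6 × 115^0.628 ≈ 129.92 kt.
Difference ≈ 132.03 − 129.92 = 2.11 → 2 kt.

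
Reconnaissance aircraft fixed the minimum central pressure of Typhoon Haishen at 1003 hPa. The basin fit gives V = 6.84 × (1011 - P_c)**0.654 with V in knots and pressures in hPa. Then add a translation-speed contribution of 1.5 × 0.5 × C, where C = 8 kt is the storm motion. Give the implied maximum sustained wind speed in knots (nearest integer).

ΔP = 1011 − 1003 = 8 hPa.
8^0.654 ≈ 3.896.
V ≈ 6.84 × 3.896 ≈ 26.6 kt.
Translation term: 1.5 × 0.5 × 8 = 6 kt.
Corrected V ≈ 32.6 kt → 33 kt.

33 kt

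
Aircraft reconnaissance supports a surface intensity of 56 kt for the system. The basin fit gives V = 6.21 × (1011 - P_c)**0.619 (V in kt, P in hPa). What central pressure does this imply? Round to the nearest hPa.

ΔP = (V / 6.21)^(1/0.619) = (56/6.21)^1.616.
56/6.21 = 9.018; 9.018^1.616 ≈ 34.91 hPa.
P_c = 1011 − 34.91 = 976.09 ≈ 976 hPa.

976 hPa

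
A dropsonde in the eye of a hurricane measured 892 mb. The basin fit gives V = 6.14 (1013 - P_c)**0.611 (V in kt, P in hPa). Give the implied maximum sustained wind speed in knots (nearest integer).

ΔP = 1013 − 892 = 121 mb.
121^0.611 ≈ 18.732.
V ≈ 6.14 × 18.732 ≈ 115.0 kt.

115 kt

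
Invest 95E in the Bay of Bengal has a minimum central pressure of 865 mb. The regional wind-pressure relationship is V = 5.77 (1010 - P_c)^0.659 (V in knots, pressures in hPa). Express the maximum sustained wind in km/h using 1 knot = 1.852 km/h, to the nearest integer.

ΔP = 1010 − 865 = 145 mb.
V ≈ 5.77 × 145^0.659 = 5.77 × 26.567 ≈ 153.291 kt.
153.291 × 1.852 ≈ 283.90 km/h → 284 km/h.

284 km/h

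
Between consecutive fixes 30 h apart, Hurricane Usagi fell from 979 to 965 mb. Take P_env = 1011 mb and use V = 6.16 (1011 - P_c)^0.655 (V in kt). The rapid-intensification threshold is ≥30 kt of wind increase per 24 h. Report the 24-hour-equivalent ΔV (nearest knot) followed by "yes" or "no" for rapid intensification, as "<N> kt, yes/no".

V₁: ΔP = 32, V ≈ 6.16 × 32^0.655 ≈ 59.63 kt.
V₂: ΔP = 46, V ≈ 6.16 × 46^0.655 ≈ 75.63 kt.
ΔV over 30 h = 16.00 kt → 24 h equivalent = 16.00 × 24/30 ≈ 12.80 kt.
13 kt < 30 kt ⇒ not rapid intensification.

13 kt, no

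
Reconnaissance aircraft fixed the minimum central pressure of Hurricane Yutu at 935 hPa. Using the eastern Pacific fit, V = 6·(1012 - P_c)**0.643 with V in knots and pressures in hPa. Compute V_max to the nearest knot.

98 kt

ΔP = 1012 − 935 = 77 hPa.
77^0.643 ≈ 16.331.
V ≈ 6 × 16.331 ≈ 98.0 kt.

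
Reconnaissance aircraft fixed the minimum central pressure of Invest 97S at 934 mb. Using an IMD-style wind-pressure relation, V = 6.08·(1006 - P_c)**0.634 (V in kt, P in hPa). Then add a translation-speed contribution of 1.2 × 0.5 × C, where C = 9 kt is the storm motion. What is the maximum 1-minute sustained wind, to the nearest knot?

97 kt

ΔP = 1006 − 934 = 72 mb.
72^0.634 ≈ 15.050.
V ≈ 6.08 × 15.050 ≈ 91.5 kt.
Translation term: 1.2 × 0.5 × 9 = 5.4 kt.
Corrected V ≈ 96.9 kt → 97 kt.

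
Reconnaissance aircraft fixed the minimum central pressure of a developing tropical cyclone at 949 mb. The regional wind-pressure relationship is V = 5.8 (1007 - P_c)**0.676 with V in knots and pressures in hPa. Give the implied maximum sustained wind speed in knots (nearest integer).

90 kt

ΔP = 1007 − 949 = 58 mb.
58^0.676 ≈ 15.562.
V ≈ 5.8 × 15.562 ≈ 90.3 kt.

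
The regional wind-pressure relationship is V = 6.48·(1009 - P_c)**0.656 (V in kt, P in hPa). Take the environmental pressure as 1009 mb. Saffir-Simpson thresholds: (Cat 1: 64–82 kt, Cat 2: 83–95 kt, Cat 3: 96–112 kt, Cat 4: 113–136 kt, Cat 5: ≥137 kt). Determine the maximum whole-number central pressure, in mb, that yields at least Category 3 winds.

948 mb

Category 3 begins at V = 96 kt.
Required ΔP = (96/6.48)^(1/0.656) = 14.815^1.524 ≈ 60.90 mb.
P_c ≤ 1009 − 60.90 = 948.10, so the highest integer P_c is 948 mb.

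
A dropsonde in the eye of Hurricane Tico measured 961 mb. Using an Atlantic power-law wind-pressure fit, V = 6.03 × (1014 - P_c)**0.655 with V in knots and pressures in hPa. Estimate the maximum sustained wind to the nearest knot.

81 kt

ΔP = 1014 − 961 = 53 mb.
53^0.655 ≈ 13.471.
V ≈ 6.03 × 13.471 ≈ 81.2 kt.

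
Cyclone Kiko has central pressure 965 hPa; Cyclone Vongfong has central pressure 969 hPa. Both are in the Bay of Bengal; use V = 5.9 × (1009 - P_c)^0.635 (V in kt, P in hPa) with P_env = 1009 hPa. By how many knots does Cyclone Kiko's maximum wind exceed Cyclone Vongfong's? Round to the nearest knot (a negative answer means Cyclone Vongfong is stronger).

Cyclone Kiko: ΔP = 44; V ≈ 5.9 × 44^0.635 ≈ 65.23 kt.
Cyclone Vongfong: ΔP = 40; V ≈ 5.9 × 40^0.635 ≈ 61.40 kt.
Difference ≈ 65.23 − 61.40 = 3.83 → 4 kt.

4 kt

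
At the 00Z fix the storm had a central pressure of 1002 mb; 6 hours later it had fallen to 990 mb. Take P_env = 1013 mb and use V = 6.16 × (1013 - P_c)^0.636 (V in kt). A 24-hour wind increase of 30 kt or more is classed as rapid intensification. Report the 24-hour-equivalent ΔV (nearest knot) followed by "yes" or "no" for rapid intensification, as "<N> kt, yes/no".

V₁: ΔP = 11, V ≈ 6.16 × 11^0.636 ≈ 28.31 kt.
V₂: ΔP = 23, V ≈ 6.16 × 23^0.636 ≈ 45.25 kt.
ΔV over 6 h = 16.94 kt → 24 h equivalent = 16.94 × 24/6 ≈ 67.76 kt.
68 kt ≥ 30 kt ⇒ rapid intensification.

68 kt, yes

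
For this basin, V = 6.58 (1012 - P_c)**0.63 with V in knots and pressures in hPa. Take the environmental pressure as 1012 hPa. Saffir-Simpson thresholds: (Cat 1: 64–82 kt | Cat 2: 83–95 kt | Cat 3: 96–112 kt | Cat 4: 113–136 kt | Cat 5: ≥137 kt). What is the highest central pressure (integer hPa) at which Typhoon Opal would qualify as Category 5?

Category 5 begins at V = 137 kt.
Required ΔP = (137/6.58)^(1/0.63) = 20.821^1.587 ≈ 123.84 hPa.
P_c ≤ 1012 − 123.84 = 888.16, so the highest integer P_c is 888 hPa.

888 hPa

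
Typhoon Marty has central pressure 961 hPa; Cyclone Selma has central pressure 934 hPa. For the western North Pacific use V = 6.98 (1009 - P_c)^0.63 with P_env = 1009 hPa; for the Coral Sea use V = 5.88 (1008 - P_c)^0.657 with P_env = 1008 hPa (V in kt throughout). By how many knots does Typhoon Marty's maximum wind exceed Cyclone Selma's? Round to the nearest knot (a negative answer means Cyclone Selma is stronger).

Typhoon Marty: ΔP = 48; V ≈ 6.98 × 48^0.63 ≈ 79.99 kt.
Cyclone Selma: ΔP = 74; V ≈ 5.88 × 74^0.657 ≈ 99.42 kt.
Difference ≈ 79.99 − 99.42 = -19.43 → -19 kt.

-19 kt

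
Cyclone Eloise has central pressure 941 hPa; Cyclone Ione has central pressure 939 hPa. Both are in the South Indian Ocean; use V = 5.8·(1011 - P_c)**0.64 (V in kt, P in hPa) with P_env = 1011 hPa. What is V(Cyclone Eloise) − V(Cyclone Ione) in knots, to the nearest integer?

-2 kt

Cyclone Eloise: ΔP = 70; V ≈ 5.8 × 70^0.64 ≈ 87.96 kt.
Cyclone Ione: ΔP = 72; V ≈ 5.8 × 72^0.64 ≈ 89.56 kt.
Difference ≈ 87.96 − 89.56 = -1.60 → -2 kt.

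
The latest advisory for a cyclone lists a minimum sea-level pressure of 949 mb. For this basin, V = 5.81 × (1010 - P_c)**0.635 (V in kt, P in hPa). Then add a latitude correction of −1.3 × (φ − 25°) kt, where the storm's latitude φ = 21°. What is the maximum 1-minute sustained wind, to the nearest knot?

84 kt

ΔP = 1010 − 949 = 61 mb.
61^0.635 ≈ 13.605.
V ≈ 5.81 × 13.605 ≈ 79.0 kt.
Latitude correction: −1.3 × (21 − 25) = 5.2 kt.
Corrected V ≈ 84.2 kt → 84 kt.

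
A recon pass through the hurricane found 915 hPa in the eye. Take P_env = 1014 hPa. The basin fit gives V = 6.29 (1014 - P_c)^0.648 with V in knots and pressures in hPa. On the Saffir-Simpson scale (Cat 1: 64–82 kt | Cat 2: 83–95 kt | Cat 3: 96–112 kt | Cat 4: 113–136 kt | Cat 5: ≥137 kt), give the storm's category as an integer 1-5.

4

ΔP = 1014 − 915 = 99 hPa.
V ≈ 6.29 × 99^0.648 = 6.29 × 19.64 ≈ 124 kt.
124 kt falls in the Category 4 band.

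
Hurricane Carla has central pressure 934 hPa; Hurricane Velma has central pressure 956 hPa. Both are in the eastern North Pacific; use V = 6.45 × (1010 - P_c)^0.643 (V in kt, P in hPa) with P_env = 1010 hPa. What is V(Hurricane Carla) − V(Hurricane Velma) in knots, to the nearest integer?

Hurricane Carla: ΔP = 76; V ≈ 6.45 × 76^0.643 ≈ 104.45 kt.
Hurricane Velma: ΔP = 54; V ≈ 6.45 × 54^0.643 ≈ 83.85 kt.
Difference ≈ 104.45 − 83.85 = 20.60 → 21 kt.

21 kt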